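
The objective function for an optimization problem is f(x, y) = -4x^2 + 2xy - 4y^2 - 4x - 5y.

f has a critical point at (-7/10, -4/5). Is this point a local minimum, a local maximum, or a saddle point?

local maximum

The Hessian of f is constant: H = [[-8, 2], [2, -8]].
det(H) = (-8)·(-8) − 2² = 60.
det(H) > 0 and tr(H) = -16 < 0, so H is negative definite and the point is a local maximum.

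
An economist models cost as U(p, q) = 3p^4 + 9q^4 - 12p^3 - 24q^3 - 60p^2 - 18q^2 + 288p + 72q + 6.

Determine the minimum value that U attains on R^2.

-888

U(p,q) separates as A(p) + B(q) + 6, so its minimum is min A + min B + 6.
A'(p) = 12(p - 4)(p - 2)(p + 3) vanishes at p ∈ {-3, 2, 4}; B'(q) = 36(q - 2)(q - 1)(q + 1) vanishes at q ∈ {-1, 1, 2}.
Local minima of A (where A''>0): A(-3)=-837, A(4)=192. Local minima of B: B(-1)=-57, B(2)=24.
So the global minimum of U is A(-3) + B(-1) + 6 = -837 − 57 + 6 = -888, attained at (-3, -1).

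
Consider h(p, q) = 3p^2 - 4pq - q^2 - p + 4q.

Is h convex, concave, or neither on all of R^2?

neither

h is quadratic, so its Hessian is the constant matrix H = [[6, -4], [-4, -2]].
det(H) = -28, tr(H) = 4.
det(H) < 0, so H is indefinite: neither convex nor concave.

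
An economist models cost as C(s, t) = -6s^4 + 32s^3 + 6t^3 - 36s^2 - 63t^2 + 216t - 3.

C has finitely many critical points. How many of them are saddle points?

C separates as a function of s plus a function of t, so ∇C=0 decouples.
∂C/∂s = -24s(s - 3)(s - 1) = 0 at s ∈ {0, 1, 3}; ∂C/∂t = 18(t - 4)(t - 3) = 0 at t ∈ {3, 4}.
The Hessian is diagonal: diag(C_ss, C_tt). Second derivatives: C_ss(0)=-72, C_ss(1)=48, C_ss(3)=-144; C_tt(3)=-18, C_tt(4)=18.
Saddle points occur where the two diagonal entries have opposite signs: (0, 4), (1, 3), (3, 4). Count: 3.

3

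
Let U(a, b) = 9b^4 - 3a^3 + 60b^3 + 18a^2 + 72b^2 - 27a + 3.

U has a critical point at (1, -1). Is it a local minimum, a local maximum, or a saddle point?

saddle point

The mixed partial ∂²U/∂a∂b is 0, so the Hessian at any point is diag(U_aa, U_bb) = diag(18(-a + 2), 36(3b^2 + 10b + 4)).
At (1, -1): H = diag(18, -108).
The eigenvalues have opposite signs, so H is indefinite: a saddle point.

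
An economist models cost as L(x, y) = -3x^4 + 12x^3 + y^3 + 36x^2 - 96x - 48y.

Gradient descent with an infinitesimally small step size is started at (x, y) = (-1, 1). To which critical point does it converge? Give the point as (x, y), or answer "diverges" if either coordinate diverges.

L is separable, so gradient descent decouples: x follows -∂L/∂x, y follows -∂L/∂y.
∂L/∂x = -12(x - 4)(x - 1)(x + 2); at x=-1 this is -120, so x increases.
∂L/∂y = 3(y - 4)(y + 4); at y=1 this is -45, so y increases.
x converges to its nearest critical value 1 (a local min of the x-part); y converges to 4. The iterate converges to (1, 4).

(1, 4)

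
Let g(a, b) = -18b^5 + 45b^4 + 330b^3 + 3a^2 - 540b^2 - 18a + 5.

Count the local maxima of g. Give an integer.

g separates as a function of a plus a function of b, so ∇g=0 decouples.
∂g/∂a = 6(a - 3) = 0 at a ∈ {3}; ∂g/∂b = -90b(b - 4)(b - 1)(b + 3) = 0 at b ∈ {-3, 0, 1, 4}.
The Hessian is diagonal: diag(g_aa, g_bb). Second derivatives: g_aa(3)=6; g_bb(-3)=7560, g_bb(0)=-1080, g_bb(1)=1080, g_bb(4)=-7560.
Local maxima occur where both diagonal entries negative: none. Count: 0.

0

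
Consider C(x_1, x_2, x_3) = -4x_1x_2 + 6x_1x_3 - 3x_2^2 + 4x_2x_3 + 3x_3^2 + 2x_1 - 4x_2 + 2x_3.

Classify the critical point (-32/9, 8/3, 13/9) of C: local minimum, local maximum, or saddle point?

The Hessian is constant: H = [[0, -4, 6], [-4, -6, 4], [6, 4, 6]].
Leading principal minors: Δ₁ = 0, Δ₂ = -16, Δ₃ = -72.
The minors fit neither the all-positive nor the alternating-sign pattern, so H is indefinite: a saddle point.

saddle point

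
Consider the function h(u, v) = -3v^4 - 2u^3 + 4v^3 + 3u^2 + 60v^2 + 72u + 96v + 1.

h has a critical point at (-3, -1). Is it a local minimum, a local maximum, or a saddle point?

The mixed partial ∂²h/∂u∂v is 0, so the Hessian at any point is diag(h_uu, h_vv) = diag(6(-2u + 1), 12(-3v^2 + 2v + 10)).
At (-3, -1): H = diag(42, 60).
Both eigenvalues are positive, so H is positive definite: a local minimum.

local minimum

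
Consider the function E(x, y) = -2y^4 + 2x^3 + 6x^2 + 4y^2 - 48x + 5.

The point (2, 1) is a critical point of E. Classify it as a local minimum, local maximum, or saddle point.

saddle point

The mixed partial ∂²E/∂x∂y is 0, so the Hessian at any point is diag(E_xx, E_yy) = diag(12(x + 1), 8(-3y^2 + 1)).
At (2, 1): H = diag(36, -16).
The eigenvalues have opposite signs, so H is indefinite: a saddle point.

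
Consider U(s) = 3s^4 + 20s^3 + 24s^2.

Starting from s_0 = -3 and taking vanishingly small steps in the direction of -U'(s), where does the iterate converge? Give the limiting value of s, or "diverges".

U'(s) = 12s(s + 1)(s + 4), so U'(-3) = 72.
Gradient descent moves in the -U' direction, i.e. s is decreasing.
The nearest critical point in that direction is s = -4, where U'' = 144 > 0 (a local minimum). The iterate converges there.

-4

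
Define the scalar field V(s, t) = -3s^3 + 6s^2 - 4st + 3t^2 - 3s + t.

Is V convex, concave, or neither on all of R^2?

The term -3s^3 is cubic, so the Hessian is not constant.
∂²V/∂s² = -18s + 12, which takes both signs as s varies (negative for sufficiently large s). A diagonal entry of the Hessian changing sign means the Hessian is neither positive- nor negative-semidefinite on all of R^2.

neither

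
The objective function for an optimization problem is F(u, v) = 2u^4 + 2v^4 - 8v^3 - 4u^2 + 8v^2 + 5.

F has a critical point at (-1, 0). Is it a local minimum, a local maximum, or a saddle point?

The mixed partial ∂²F/∂u∂v is 0, so the Hessian at any point is diag(F_uu, F_vv) = diag(8(3u^2 - 1), 8(3v^2 - 6v + 2)).
At (-1, 0): H = diag(16, 16).
Both eigenvalues are positive, so H is positive definite: a local minimum.

local minimum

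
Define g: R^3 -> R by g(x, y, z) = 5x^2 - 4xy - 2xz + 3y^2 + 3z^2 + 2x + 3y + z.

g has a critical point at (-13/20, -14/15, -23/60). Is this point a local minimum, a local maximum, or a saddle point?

The Hessian is constant: H = [[10, -4, -2], [-4, 6, 0], [-2, 0, 6]].
Leading principal minors: Δ₁ = 10, Δ₂ = 44, Δ₃ = 240.
All leading minors are positive, so H is positive definite: a local minimum.

local minimum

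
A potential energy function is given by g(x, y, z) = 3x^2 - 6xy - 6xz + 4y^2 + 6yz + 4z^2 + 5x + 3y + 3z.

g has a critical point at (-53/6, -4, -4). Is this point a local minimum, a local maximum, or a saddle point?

The Hessian is constant: H = [[6, -6, -6], [-6, 8, 6], [-6, 6, 8]].
Leading principal minors: Δ₁ = 6, Δ₂ = 12, Δ₃ = 24.
All leading minors are positive, so H is positive definite: a local minimum.

local minimum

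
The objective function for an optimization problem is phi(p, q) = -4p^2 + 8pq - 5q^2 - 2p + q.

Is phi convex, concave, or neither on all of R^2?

phi is quadratic, so its Hessian is the constant matrix H = [[-8, 8], [8, -10]].
det(H) = 16, tr(H) = -18.
det(H) > 0 and tr(H) < 0, so H is negative definite everywhere: concave.

concave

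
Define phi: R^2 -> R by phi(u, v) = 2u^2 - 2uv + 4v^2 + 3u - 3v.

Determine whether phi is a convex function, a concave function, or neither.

convex

phi is quadratic, so its Hessian is the constant matrix H = [[4, -2], [-2, 8]].
det(H) = 28, tr(H) = 12.
det(H) > 0 and tr(H) > 0, so H is positive definite everywhere: convex.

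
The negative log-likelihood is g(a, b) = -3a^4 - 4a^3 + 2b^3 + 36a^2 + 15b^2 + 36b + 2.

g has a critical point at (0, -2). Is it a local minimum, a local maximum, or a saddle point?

local minimum

The mixed partial ∂²g/∂a∂b is 0, so the Hessian at any point is diag(g_aa, g_bb) = diag(12(-3a^2 - 2a + 6), 6(2b + 5)).
At (0, -2): H = diag(72, 6).
Both eigenvalues are positive, so H is positive definite: a local minimum.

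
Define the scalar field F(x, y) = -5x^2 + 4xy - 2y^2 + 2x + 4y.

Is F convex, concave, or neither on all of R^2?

F is quadratic, so its Hessian is the constant matrix H = [[-10, 4], [4, -4]].
det(H) = 24, tr(H) = -14.
det(H) > 0 and tr(H) < 0, so H is negative definite everywhere: concave.

concave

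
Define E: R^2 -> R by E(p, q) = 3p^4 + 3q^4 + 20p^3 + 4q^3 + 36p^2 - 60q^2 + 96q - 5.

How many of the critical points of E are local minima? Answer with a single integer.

E separates as a function of p plus a function of q, so ∇E=0 decouples.
∂E/∂p = 12p(p + 2)(p + 3) = 0 at p ∈ {-3, -2, 0}; ∂E/∂q = 12(q - 2)(q - 1)(q + 4) = 0 at q ∈ {-4, 1, 2}.
The Hessian is diagonal: diag(E_pp, E_qq). Second derivatives: E_pp(-3)=36, E_pp(-2)=-24, E_pp(0)=72; E_qq(-4)=360, E_qq(1)=-60, E_qq(2)=72.
Local minima occur where both diagonal entries positive: (-3, -4), (-3, 2), (0, -4), (0, 2). Count: 4.

4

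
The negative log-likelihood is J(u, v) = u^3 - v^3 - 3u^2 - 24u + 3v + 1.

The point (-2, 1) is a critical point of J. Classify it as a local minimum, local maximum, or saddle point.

local maximum

The mixed partial ∂²J/∂u∂v is 0, so the Hessian at any point is diag(J_uu, J_vv) = diag(6(u - 1), -6v).
At (-2, 1): H = diag(-18, -6).
Both eigenvalues are negative, so H is negative definite: a local maximum.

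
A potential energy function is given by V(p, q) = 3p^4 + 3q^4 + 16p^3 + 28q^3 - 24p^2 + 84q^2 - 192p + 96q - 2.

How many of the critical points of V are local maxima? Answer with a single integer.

1

V separates as a function of p plus a function of q, so ∇V=0 decouples.
∂V/∂p = 12(p - 2)(p + 2)(p + 4) = 0 at p ∈ {-4, -2, 2}; ∂V/∂q = 12(q + 1)(q + 2)(q + 4) = 0 at q ∈ {-4, -2, -1}.
The Hessian is diagonal: diag(V_pp, V_qq). Second derivatives: V_pp(-4)=144, V_pp(-2)=-96, V_pp(2)=288; V_qq(-4)=72, V_qq(-2)=-24, V_qq(-1)=36.
Local maxima occur where both diagonal entries negative: (-2, -2). Count: 1.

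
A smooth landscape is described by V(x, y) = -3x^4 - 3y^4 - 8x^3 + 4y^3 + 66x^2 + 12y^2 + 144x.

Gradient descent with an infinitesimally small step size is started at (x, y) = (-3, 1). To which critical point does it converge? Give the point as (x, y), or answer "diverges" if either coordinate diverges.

V is separable, so gradient descent decouples: x follows -∂V/∂x, y follows -∂V/∂y.
∂V/∂x = -12(x - 3)(x + 1)(x + 4); at x=-3 this is -144, so x increases.
∂V/∂y = -12y(y - 2)(y + 1); at y=1 this is 24, so y decreases.
x converges to its nearest critical value -1 (a local min of the x-part); y converges to 0. The iterate converges to (-1, 0).

(-1, 0)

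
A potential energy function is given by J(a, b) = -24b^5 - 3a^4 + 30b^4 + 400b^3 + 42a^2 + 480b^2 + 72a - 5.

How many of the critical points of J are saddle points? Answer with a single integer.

6

J separates as a function of a plus a function of b, so ∇J=0 decouples.
∂J/∂a = -12(a - 3)(a + 1)(a + 2) = 0 at a ∈ {-2, -1, 3}; ∂J/∂b = -120b(b - 4)(b + 1)(b + 2) = 0 at b ∈ {-2, -1, 0, 4}.
The Hessian is diagonal: diag(J_aa, J_bb). Second derivatives: J_aa(-2)=-60, J_aa(-1)=48, J_aa(3)=-240; J_bb(-2)=1440, J_bb(-1)=-600, J_bb(0)=960, J_bb(4)=-14400.
Saddle points occur where the two diagonal entries have opposite signs: (-2, -2), (-2, 0), (-1, -1), (-1, 4), (3, -2), (3, 0). Count: 6.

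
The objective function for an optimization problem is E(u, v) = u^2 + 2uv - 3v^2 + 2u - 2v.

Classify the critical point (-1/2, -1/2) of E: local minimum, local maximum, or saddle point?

The Hessian of E is constant: H = [[2, 2], [2, -6]].
det(H) = 2·(-6) − 2² = -16.
Since det(H) < 0, H is indefinite and the critical point is a saddle point.

saddle point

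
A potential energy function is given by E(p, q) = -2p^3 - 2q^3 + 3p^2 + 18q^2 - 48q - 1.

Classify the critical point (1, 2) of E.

The mixed partial ∂²E/∂p∂q is 0, so the Hessian at any point is diag(E_pp, E_qq) = diag(6(-2p + 1), 12(-q + 3)).
At (1, 2): H = diag(-6, 12).
The eigenvalues have opposite signs, so H is indefinite: a saddle point.

saddle point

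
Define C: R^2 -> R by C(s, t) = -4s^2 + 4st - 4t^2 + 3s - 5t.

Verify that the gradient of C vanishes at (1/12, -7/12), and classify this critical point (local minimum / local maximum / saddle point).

local maximum

∇C = (-8s + 4t + 3, 4s - 8t - 5); substituting (1/12, -7/12) gives ∇C = (0, 0), so (1/12, -7/12) is indeed a critical point.
The Hessian of C is constant: H = [[-8, 4], [4, -8]].
det(H) = (-8)·(-8) − 4² = 48.
det(H) > 0 and tr(H) = -16 < 0, so H is negative definite and the point is a local maximum.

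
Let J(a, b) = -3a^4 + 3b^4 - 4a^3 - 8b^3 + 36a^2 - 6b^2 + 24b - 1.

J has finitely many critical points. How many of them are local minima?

2

J separates as a function of a plus a function of b, so ∇J=0 decouples.
∂J/∂a = -12a(a - 2)(a + 3) = 0 at a ∈ {-3, 0, 2}; ∂J/∂b = 12(b - 2)(b - 1)(b + 1) = 0 at b ∈ {-1, 1, 2}.
The Hessian is diagonal: diag(J_aa, J_bb). Second derivatives: J_aa(-3)=-180, J_aa(0)=72, J_aa(2)=-120; J_bb(-1)=72, J_bb(1)=-24, J_bb(2)=36.
Local minima occur where both diagonal entries positive: (0, -1), (0, 2). Count: 2.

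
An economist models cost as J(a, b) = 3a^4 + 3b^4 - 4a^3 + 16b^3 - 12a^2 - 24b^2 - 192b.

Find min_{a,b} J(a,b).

-336

J(a,b) separates as P(a) + Q(b), so its minimum is min P + min Q.
P'(a) = 12a(a - 2)(a + 1) vanishes at a ∈ {-1, 0, 2}; Q'(b) = 12(b - 2)(b + 2)(b + 4) vanishes at b ∈ {-4, -2, 2}.
Local minima of P (where P''>0): P(-1)=-5, P(2)=-32. Local minima of Q: Q(-4)=128, Q(2)=-304.
So the global minimum of J is P(2) + Q(2) = -32 − 304 = -336, attained at (2, 2).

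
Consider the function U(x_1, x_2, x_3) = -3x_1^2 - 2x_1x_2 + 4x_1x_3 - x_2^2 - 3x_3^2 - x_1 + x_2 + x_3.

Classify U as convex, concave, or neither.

concave

U is quadratic, so its Hessian is the constant matrix H = [[-6, -2, 4], [-2, -2, 0], [4, 0, -6]].
Leading principal minors: -6, 8, -16.
Signs alternate −, +, − ⇒ H ≺ 0 ⇒ concave.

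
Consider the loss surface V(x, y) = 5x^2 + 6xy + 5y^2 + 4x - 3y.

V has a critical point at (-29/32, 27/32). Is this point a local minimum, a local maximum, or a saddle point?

The Hessian of V is constant: H = [[10, 6], [6, 10]].
det(H) = 10·10 − 6² = 64.
det(H) > 0 and tr(H) = 20 > 0, so H is positive definite and the point is a local minimum.

local minimum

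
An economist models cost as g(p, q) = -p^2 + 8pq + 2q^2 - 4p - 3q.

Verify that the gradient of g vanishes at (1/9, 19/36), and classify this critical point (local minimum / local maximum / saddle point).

saddle point

∇g = (-2p + 8q - 4, 8p + 4q - 3); substituting (1/9, 19/36) gives ∇g = (0, 0), so (1/9, 19/36) is indeed a critical point.
The Hessian of g is constant: H = [[-2, 8], [8, 4]].
det(H) = (-2)·4 − 8² = -72.
Since det(H) < 0, H is indefinite and the critical point is a saddle point.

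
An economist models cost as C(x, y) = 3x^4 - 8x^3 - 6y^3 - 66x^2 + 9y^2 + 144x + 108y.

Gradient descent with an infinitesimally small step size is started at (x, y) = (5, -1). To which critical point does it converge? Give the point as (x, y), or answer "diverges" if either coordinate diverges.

(4, -2)

C is separable, so gradient descent decouples: x follows -∂C/∂x, y follows -∂C/∂y.
∂C/∂x = 12(x - 4)(x - 1)(x + 3); at x=5 this is 384, so x decreases.
∂C/∂y = -18(y - 3)(y + 2); at y=-1 this is 72, so y decreases.
x converges to its nearest critical value 4 (a local min of the x-part); y converges to -2. The iterate converges to (4, -2).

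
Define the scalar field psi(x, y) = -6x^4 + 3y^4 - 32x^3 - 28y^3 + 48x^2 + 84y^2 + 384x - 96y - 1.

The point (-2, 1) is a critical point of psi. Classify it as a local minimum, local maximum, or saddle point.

local minimum

The mixed partial ∂²psi/∂x∂y is 0, so the Hessian at any point is diag(psi_xx, psi_yy) = diag(24(-3x^2 - 8x + 4), 12(3y^2 - 14y + 14)).
At (-2, 1): H = diag(192, 36).
Both eigenvalues are positive, so H is positive definite: a local minimum.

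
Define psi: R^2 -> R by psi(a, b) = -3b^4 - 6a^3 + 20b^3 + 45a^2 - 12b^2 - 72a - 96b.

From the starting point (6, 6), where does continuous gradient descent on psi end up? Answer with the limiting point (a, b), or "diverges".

psi is separable, so gradient descent decouples: a follows -∂psi/∂a, b follows -∂psi/∂b.
∂psi/∂a = -18(a - 4)(a - 1); at a=6 this is -180, so a increases.
∂psi/∂b = -12(b - 4)(b - 2)(b + 1); at b=6 this is -672, so b increases.
The a-coordinate has no critical point in that direction and runs off to infinity.

diverges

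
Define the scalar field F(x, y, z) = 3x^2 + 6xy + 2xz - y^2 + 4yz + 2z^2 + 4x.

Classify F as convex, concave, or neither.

neither

F is quadratic, so its Hessian is the constant matrix H = [[6, 6, 2], [6, -2, 4], [2, 4, 4]].
Leading principal minors: 6, -48, -184.
Neither pattern holds ⇒ H is indefinite ⇒ neither convex nor concave.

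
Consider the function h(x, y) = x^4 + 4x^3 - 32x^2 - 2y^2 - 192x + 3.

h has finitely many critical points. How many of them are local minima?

h separates as a function of x plus a function of y, so ∇h=0 decouples.
∂h/∂x = 4(x - 4)(x + 3)(x + 4) = 0 at x ∈ {-4, -3, 4}; ∂h/∂y = -4y = 0 at y ∈ {0}.
The Hessian is diagonal: diag(h_xx, h_yy). Second derivatives: h_xx(-4)=32, h_xx(-3)=-28, h_xx(4)=224; h_yy(0)=-4.
Local minima occur where both diagonal entries positive: none. Count: 0.

0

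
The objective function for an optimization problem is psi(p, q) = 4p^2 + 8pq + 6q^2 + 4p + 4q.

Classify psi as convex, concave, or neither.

psi is quadratic, so its Hessian is the constant matrix H = [[8, 8], [8, 12]].
det(H) = 32, tr(H) = 20.
det(H) > 0 and tr(H) > 0, so H is positive definite everywhere: convex.

convex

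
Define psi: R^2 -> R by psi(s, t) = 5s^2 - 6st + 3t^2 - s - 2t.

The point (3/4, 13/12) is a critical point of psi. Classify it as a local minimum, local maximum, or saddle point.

local minimum

The Hessian of psi is constant: H = [[10, -6], [-6, 6]].
det(H) = 10·6 − (-6)² = 24.
det(H) > 0 and tr(H) = 16 > 0, so H is positive definite and the point is a local minimum.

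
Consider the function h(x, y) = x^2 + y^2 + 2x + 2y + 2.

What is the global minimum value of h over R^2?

h(x,y) separates as P(x) + Q(y) + 2, so its minimum is min P + min Q + 2.
P'(x) = 2x + 2 vanishes at x ∈ {-1}; Q'(y) = 2y + 2 vanishes at y ∈ {-1}.
Local minima of P (where P''>0): P(-1)=-1. Local minima of Q: Q(-1)=-1.
So the global minimum of h is P(-1) + Q(-1) + 2 = -1 − 1 + 2 = 0, attained at (-1, -1).

0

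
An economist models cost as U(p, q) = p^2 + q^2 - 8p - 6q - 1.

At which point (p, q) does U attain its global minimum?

(4, 3)

U(p,q) separates as A(p) + B(q) − 1, so its minimum is min A + min B − 1.
A'(p) = 2p - 8 vanishes at p ∈ {4}; B'(q) = 2q - 6 vanishes at q ∈ {3}.
Local minima of A (where A''>0): A(4)=-16. Local minima of B: B(3)=-9.
So the global minimum of U is A(4) + B(3) − 1 = -16 − 9 − 1 = -26, attained at (4, 3).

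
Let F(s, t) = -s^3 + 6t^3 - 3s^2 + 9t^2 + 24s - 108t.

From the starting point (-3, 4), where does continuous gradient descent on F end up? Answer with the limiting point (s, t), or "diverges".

(-4, 2)

F is separable, so gradient descent decouples: s follows -∂F/∂s, t follows -∂F/∂t.
∂F/∂s = -3(s - 2)(s + 4); at s=-3 this is 15, so s decreases.
∂F/∂t = 18(t - 2)(t + 3); at t=4 this is 252, so t decreases.
s converges to its nearest critical value -4 (a local min of the s-part); t converges to 2. The iterate converges to (-4, 2).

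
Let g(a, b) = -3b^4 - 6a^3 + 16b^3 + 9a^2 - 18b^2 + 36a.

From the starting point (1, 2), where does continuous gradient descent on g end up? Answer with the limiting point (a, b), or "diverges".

(-1, 1)

g is separable, so gradient descent decouples: a follows -∂g/∂a, b follows -∂g/∂b.
∂g/∂a = -18(a - 2)(a + 1); at a=1 this is 36, so a decreases.
∂g/∂b = -12b(b - 3)(b - 1); at b=2 this is 24, so b decreases.
a converges to its nearest critical value -1 (a local min of the a-part); b converges to 1. The iterate converges to (-1, 1).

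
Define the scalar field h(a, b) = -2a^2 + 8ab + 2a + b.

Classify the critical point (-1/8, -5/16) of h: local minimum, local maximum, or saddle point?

The Hessian of h is constant: H = [[-4, 8], [8, 0]].
det(H) = (-4)·0 − 8² = -64.
Since det(H) < 0, H is indefinite and the critical point is a saddle point.

saddle point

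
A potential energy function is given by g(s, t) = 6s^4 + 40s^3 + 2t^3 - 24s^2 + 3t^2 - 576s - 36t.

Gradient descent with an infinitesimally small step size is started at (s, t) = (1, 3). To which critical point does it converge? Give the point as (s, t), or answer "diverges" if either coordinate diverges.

g is separable, so gradient descent decouples: s follows -∂g/∂s, t follows -∂g/∂t.
∂g/∂s = 24(s - 2)(s + 3)(s + 4); at s=1 this is -480, so s increases.
∂g/∂t = 6(t - 2)(t + 3); at t=3 this is 36, so t decreases.
s converges to its nearest critical value 2 (a local min of the s-part); t converges to 2. The iterate converges to (2, 2).

(2, 2)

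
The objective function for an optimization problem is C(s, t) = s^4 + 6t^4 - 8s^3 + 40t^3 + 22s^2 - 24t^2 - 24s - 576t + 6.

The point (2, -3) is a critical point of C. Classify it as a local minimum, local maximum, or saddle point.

local maximum

The mixed partial ∂²C/∂s∂t is 0, so the Hessian at any point is diag(C_ss, C_tt) = diag(4(3s^2 - 12s + 11), 24(3t^2 + 10t - 2)).
At (2, -3): H = diag(-4, -120).
Both eigenvalues are negative, so H is negative definite: a local maximum.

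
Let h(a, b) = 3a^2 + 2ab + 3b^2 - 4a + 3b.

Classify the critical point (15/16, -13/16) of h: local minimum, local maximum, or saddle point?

local minimum

The Hessian of h is constant: H = [[6, 2], [2, 6]].
det(H) = 6·6 − 2² = 32.
det(H) > 0 and tr(H) = 12 > 0, so H is positive definite and the point is a local minimum.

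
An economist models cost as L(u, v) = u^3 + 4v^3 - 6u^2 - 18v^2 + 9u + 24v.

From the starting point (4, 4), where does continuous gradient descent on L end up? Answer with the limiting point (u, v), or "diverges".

(3, 2)

L is separable, so gradient descent decouples: u follows -∂L/∂u, v follows -∂L/∂v.
∂L/∂u = 3(u - 3)(u - 1); at u=4 this is 9, so u decreases.
∂L/∂v = 12(v - 2)(v - 1); at v=4 this is 72, so v decreases.
u converges to its nearest critical value 3 (a local min of the u-part); v converges to 2. The iterate converges to (3, 2).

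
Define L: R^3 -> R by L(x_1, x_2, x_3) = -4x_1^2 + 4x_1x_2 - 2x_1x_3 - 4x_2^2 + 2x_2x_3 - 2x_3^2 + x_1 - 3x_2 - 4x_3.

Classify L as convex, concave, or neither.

L is quadratic, so its Hessian is the constant matrix H = [[-8, 4, -2], [4, -8, 2], [-2, 2, -4]].
Leading principal minors: -8, 48, -160.
Signs alternate −, +, − ⇒ H ≺ 0 ⇒ concave.

concave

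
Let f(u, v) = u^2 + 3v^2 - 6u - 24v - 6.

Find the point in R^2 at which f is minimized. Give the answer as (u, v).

(3, 4)

f(u,v) separates as P(u) + Q(v) − 6, so its minimum is min P + min Q − 6.
P'(u) = 2u - 6 vanishes at u ∈ {3}; Q'(v) = 6v - 24 vanishes at v ∈ {4}.
Local minima of P (where P''>0): P(3)=-9. Local minima of Q: Q(4)=-48.
So the global minimum of f is P(3) + Q(4) − 6 = -9 − 48 − 6 = -63, attained at (3, 4).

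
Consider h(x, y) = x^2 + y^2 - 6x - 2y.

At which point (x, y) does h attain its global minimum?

(3, 1)

h(x,y) separates as P(x) + Q(y), so its minimum is min P + min Q.
P'(x) = 2x - 6 vanishes at x ∈ {3}; Q'(y) = 2y - 2 vanishes at y ∈ {1}.
Local minima of P (where P''>0): P(3)=-9. Local minima of Q: Q(1)=-1.
So the global minimum of h is P(3) + Q(1) = -9 − 1 = -10, attained at (3, 1).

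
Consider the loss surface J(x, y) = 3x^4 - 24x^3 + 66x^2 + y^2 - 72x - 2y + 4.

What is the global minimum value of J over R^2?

J(x,y) separates as P(x) + Q(y) + 4, so its minimum is min P + min Q + 4.
P'(x) = 12(x - 3)(x - 2)(x - 1) vanishes at x ∈ {1, 2, 3}; Q'(y) = 2y - 2 vanishes at y ∈ {1}.
Local minima of P (where P''>0): P(1)=-27, P(3)=-27. Local minima of Q: Q(1)=-1.
So the global minimum of J is P(1) + Q(1) + 4 = -27 − 1 + 4 = -24, attained at (1, 1).

-24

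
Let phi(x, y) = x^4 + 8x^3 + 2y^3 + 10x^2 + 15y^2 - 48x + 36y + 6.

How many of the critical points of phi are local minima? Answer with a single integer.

phi separates as a function of x plus a function of y, so ∇phi=0 decouples.
∂phi/∂x = 4(x - 1)(x + 3)(x + 4) = 0 at x ∈ {-4, -3, 1}; ∂phi/∂y = 6(y + 2)(y + 3) = 0 at y ∈ {-3, -2}.
The Hessian is diagonal: diag(phi_xx, phi_yy). Second derivatives: phi_xx(-4)=20, phi_xx(-3)=-16, phi_xx(1)=80; phi_yy(-3)=-6, phi_yy(-2)=6.
Local minima occur where both diagonal entries positive: (-4, -2), (1, -2). Count: 2.

2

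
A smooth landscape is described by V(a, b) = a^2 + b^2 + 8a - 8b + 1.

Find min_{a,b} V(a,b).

-31

V(a,b) separates as P(a) + Q(b) + 1, so its minimum is min P + min Q + 1.
P'(a) = 2a + 8 vanishes at a ∈ {-4}; Q'(b) = 2b - 8 vanishes at b ∈ {4}.
Local minima of P (where P''>0): P(-4)=-16. Local minima of Q: Q(4)=-16.
So the global minimum of V is P(-4) + Q(4) + 1 = -16 − 16 + 1 = -31, attained at (-4, 4).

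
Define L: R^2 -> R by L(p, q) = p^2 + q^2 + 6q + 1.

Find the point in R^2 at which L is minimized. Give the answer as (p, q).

L(p,q) separates as A(p) + B(q) + 1, so its minimum is min A + min B + 1.
A'(p) = 2p vanishes at p ∈ {0}; B'(q) = 2q + 6 vanishes at q ∈ {-3}.
Local minima of A (where A''>0): A(0)=0. Local minima of B: B(-3)=-9.
So the global minimum of L is A(0) + B(-3) + 1 = 0 − 9 + 1 = -8, attained at (0, -3).

(0, -3)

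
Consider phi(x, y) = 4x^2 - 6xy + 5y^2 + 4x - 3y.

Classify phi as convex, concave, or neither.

phi is quadratic, so its Hessian is the constant matrix H = [[8, -6], [-6, 10]].
det(H) = 44, tr(H) = 18.
det(H) > 0 and tr(H) > 0, so H is positive definite everywhere: convex.

convex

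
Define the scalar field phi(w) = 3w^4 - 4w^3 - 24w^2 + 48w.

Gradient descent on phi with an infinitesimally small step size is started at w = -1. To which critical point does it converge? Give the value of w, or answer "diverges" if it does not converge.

-2

phi'(w) = 12(w - 2)(w - 1)(w + 2), so phi'(-1) = 72.
Gradient descent moves in the -phi' direction, i.e. w is decreasing.
The nearest critical point in that direction is w = -2, where phi'' = 144 > 0 (a local minimum). The iterate converges there.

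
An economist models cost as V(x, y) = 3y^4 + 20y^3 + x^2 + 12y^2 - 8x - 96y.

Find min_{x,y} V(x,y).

-77

V(x,y) separates as P(x) + Q(y), so its minimum is min P + min Q.
P'(x) = 2x - 8 vanishes at x ∈ {4}; Q'(y) = 12(y - 1)(y + 2)(y + 4) vanishes at y ∈ {-4, -2, 1}.
Local minima of P (where P''>0): P(4)=-16. Local minima of Q: Q(-4)=64, Q(1)=-61.
So the global minimum of V is P(4) + Q(1) = -16 − 61 = -77, attained at (4, 1).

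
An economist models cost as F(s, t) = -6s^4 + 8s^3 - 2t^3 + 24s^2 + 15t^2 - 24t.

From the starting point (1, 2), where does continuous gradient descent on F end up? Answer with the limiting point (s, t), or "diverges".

(0, 1)

F is separable, so gradient descent decouples: s follows -∂F/∂s, t follows -∂F/∂t.
∂F/∂s = -24s(s - 2)(s + 1); at s=1 this is 48, so s decreases.
∂F/∂t = -6(t - 4)(t - 1); at t=2 this is 12, so t decreases.
s converges to its nearest critical value 0 (a local min of the s-part); t converges to 1. The iterate converges to (0, 1).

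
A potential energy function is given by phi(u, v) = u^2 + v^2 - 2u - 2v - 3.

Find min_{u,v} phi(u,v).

phi(u,v) separates as P(u) + Q(v) − 3, so its minimum is min P + min Q − 3.
P'(u) = 2u - 2 vanishes at u ∈ {1}; Q'(v) = 2v - 2 vanishes at v ∈ {1}.
Local minima of P (where P''>0): P(1)=-1. Local minima of Q: Q(1)=-1.
So the global minimum of phi is P(1) + Q(1) − 3 = -1 − 1 − 3 = -5, attained at (1, 1).

-5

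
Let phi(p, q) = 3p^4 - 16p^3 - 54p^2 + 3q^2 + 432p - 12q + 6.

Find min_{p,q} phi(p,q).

phi(p,q) separates as A(p) + B(q) + 6, so its minimum is min A + min B + 6.
A'(p) = 12(p - 4)(p - 3)(p + 3) vanishes at p ∈ {-3, 3, 4}; B'(q) = 6q - 12 vanishes at q ∈ {2}.
Local minima of A (where A''>0): A(-3)=-1107, A(4)=608. Local minima of B: B(2)=-12.
So the global minimum of phi is A(-3) + B(2) + 6 = -1107 − 12 + 6 = -1113, attained at (-3, 2).

-1113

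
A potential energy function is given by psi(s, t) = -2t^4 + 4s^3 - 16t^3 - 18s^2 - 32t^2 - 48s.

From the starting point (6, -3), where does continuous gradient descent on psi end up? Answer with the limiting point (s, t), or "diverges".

(4, -2)

psi is separable, so gradient descent decouples: s follows -∂psi/∂s, t follows -∂psi/∂t.
∂psi/∂s = 12(s - 4)(s + 1); at s=6 this is 168, so s decreases.
∂psi/∂t = -8t(t + 2)(t + 4); at t=-3 this is -24, so t increases.
s converges to its nearest critical value 4 (a local min of the s-part); t converges to -2. The iterate converges to (4, -2).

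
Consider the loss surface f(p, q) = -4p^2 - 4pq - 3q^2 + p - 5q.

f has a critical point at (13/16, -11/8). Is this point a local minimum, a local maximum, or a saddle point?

The Hessian of f is constant: H = [[-8, -4], [-4, -6]].
det(H) = (-8)·(-6) − (-4)² = 32.
det(H) > 0 and tr(H) = -14 < 0, so H is negative definite and the point is a local maximum.

local maximum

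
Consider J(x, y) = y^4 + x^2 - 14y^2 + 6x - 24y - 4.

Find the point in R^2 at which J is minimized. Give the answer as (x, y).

(-3, 3)

J(x,y) separates as P(x) + Q(y) − 4, so its minimum is min P + min Q − 4.
P'(x) = 2x + 6 vanishes at x ∈ {-3}; Q'(y) = 4(y - 3)(y + 1)(y + 2) vanishes at y ∈ {-2, -1, 3}.
Local minima of P (where P''>0): P(-3)=-9. Local minima of Q: Q(-2)=8, Q(3)=-117.
So the global minimum of J is P(-3) + Q(3) − 4 = -9 − 117 − 4 = -130, attained at (-3, 3).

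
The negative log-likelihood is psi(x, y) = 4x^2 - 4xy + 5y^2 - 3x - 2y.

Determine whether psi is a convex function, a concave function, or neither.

convex

psi is quadratic, so its Hessian is the constant matrix H = [[8, -4], [-4, 10]].
det(H) = 64, tr(H) = 18.
det(H) > 0 and tr(H) > 0, so H is positive definite everywhere: convex.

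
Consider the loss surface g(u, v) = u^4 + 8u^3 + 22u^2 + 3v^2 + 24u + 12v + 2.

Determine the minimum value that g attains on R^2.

g(u,v) separates as P(u) + Q(v) + 2, so its minimum is min P + min Q + 2.
P'(u) = 4(u + 1)(u + 2)(u + 3) vanishes at u ∈ {-3, -2, -1}; Q'(v) = 6v + 12 vanishes at v ∈ {-2}.
Local minima of P (where P''>0): P(-3)=-9, P(-1)=-9. Local minima of Q: Q(-2)=-12.
So the global minimum of g is P(-3) + Q(-2) + 2 = -9 − 12 + 2 = -19, attained at (-3, -2).

-19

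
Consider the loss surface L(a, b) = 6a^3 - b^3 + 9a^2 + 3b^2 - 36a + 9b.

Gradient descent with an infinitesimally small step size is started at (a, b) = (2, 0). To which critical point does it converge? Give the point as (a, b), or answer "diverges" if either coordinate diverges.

(1, -1)

L is separable, so gradient descent decouples: a follows -∂L/∂a, b follows -∂L/∂b.
∂L/∂a = 18(a - 1)(a + 2); at a=2 this is 72, so a decreases.
∂L/∂b = -3(b - 3)(b + 1); at b=0 this is 9, so b decreases.
a converges to its nearest critical value 1 (a local min of the a-part); b converges to -1. The iterate converges to (1, -1).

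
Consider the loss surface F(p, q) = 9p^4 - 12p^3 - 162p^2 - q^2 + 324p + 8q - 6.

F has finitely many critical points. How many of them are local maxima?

F separates as a function of p plus a function of q, so ∇F=0 decouples.
∂F/∂p = 36(p - 3)(p - 1)(p + 3) = 0 at p ∈ {-3, 1, 3}; ∂F/∂q = -2(q - 4) = 0 at q ∈ {4}.
The Hessian is diagonal: diag(F_pp, F_qq). Second derivatives: F_pp(-3)=864, F_pp(1)=-288, F_pp(3)=432; F_qq(4)=-2.
Local maxima occur where both diagonal entries negative: (1, 4). Count: 1.

1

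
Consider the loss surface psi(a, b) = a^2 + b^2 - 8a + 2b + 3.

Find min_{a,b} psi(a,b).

-14

psi(a,b) separates as P(a) + Q(b) + 3, so its minimum is min P + min Q + 3.
P'(a) = 2a - 8 vanishes at a ∈ {4}; Q'(b) = 2b + 2 vanishes at b ∈ {-1}.
Local minima of P (where P''>0): P(4)=-16. Local minima of Q: Q(-1)=-1.
So the global minimum of psi is P(4) + Q(-1) + 3 = -16 − 1 + 3 = -14, attained at (4, -1).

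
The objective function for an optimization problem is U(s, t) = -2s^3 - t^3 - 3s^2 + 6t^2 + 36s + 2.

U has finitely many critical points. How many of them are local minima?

1

U separates as a function of s plus a function of t, so ∇U=0 decouples.
∂U/∂s = -6(s - 2)(s + 3) = 0 at s ∈ {-3, 2}; ∂U/∂t = -3t(t - 4) = 0 at t ∈ {0, 4}.
The Hessian is diagonal: diag(U_ss, U_tt). Second derivatives: U_ss(-3)=30, U_ss(2)=-30; U_tt(0)=12, U_tt(4)=-12.
Local minima occur where both diagonal entries positive: (-3, 0). Count: 1.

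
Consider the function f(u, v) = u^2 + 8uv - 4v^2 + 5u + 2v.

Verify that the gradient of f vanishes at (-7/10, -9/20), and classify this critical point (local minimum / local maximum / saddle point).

saddle point

∇f = (2u + 8v + 5, 8u - 8v + 2); substituting (-7/10, -9/20) gives ∇f = (0, 0), so (-7/10, -9/20) is indeed a critical point.
The Hessian of f is constant: H = [[2, 8], [8, -8]].
det(H) = 2·(-8) − 8² = -80.
Since det(H) < 0, H is indefinite and the critical point is a saddle point.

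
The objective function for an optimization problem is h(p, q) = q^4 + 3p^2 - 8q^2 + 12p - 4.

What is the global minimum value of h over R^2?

-32

h(p,q) separates as A(p) + B(q) − 4, so its minimum is min A + min B − 4.
A'(p) = 6p + 12 vanishes at p ∈ {-2}; B'(q) = 4q(q - 2)(q + 2) vanishes at q ∈ {-2, 0, 2}.
Local minima of A (where A''>0): A(-2)=-12. Local minima of B: B(-2)=-16, B(2)=-16.
So the global minimum of h is A(-2) + B(-2) − 4 = -12 − 16 − 4 = -32, attained at (-2, -2).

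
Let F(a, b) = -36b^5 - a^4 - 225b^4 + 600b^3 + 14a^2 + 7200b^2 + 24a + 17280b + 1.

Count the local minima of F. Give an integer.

2

F separates as a function of a plus a function of b, so ∇F=0 decouples.
∂F/∂a = -4(a - 3)(a + 1)(a + 2) = 0 at a ∈ {-2, -1, 3}; ∂F/∂b = -180(b - 4)(b + 2)(b + 3)(b + 4) = 0 at b ∈ {-4, -3, -2, 4}.
The Hessian is diagonal: diag(F_aa, F_bb). Second derivatives: F_aa(-2)=-20, F_aa(-1)=16, F_aa(3)=-80; F_bb(-4)=2880, F_bb(-3)=-1260, F_bb(-2)=2160, F_bb(4)=-60480.
Local minima occur where both diagonal entries positive: (-1, -4), (-1, -2). Count: 2.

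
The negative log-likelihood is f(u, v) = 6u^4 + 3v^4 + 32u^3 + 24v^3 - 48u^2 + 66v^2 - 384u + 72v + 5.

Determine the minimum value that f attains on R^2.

-630

f(u,v) separates as P(u) + Q(v) + 5, so its minimum is min P + min Q + 5.
P'(u) = 24(u - 2)(u + 2)(u + 4) vanishes at u ∈ {-4, -2, 2}; Q'(v) = 12(v + 1)(v + 2)(v + 3) vanishes at v ∈ {-3, -2, -1}.
Local minima of P (where P''>0): P(-4)=256, P(2)=-608. Local minima of Q: Q(-3)=-27, Q(-1)=-27.
So the global minimum of f is P(2) + Q(-3) + 5 = -608 − 27 + 5 = -630, attained at (2, -3).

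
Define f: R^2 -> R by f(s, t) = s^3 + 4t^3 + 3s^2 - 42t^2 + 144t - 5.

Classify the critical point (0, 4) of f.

local minimum

The mixed partial ∂²f/∂s∂t is 0, so the Hessian at any point is diag(f_ss, f_tt) = diag(6(s + 1), 12(2t - 7)).
At (0, 4): H = diag(6, 12).
Both eigenvalues are positive, so H is positive definite: a local minimum.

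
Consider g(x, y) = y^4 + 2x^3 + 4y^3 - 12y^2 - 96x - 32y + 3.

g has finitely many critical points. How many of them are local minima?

g separates as a function of x plus a function of y, so ∇g=0 decouples.
∂g/∂x = 6(x - 4)(x + 4) = 0 at x ∈ {-4, 4}; ∂g/∂y = 4(y - 2)(y + 1)(y + 4) = 0 at y ∈ {-4, -1, 2}.
The Hessian is diagonal: diag(g_xx, g_yy). Second derivatives: g_xx(-4)=-48, g_xx(4)=48; g_yy(-4)=72, g_yy(-1)=-36, g_yy(2)=72.
Local minima occur where both diagonal entries positive: (4, -4), (4, 2). Count: 2.

2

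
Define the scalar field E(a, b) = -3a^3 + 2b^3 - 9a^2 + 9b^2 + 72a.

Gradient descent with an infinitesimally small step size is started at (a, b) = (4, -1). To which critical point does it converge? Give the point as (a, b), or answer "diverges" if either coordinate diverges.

diverges

E is separable, so gradient descent decouples: a follows -∂E/∂a, b follows -∂E/∂b.
∂E/∂a = -9(a - 2)(a + 4); at a=4 this is -144, so a increases.
∂E/∂b = 6b(b + 3); at b=-1 this is -12, so b increases.
The a-coordinate has no critical point in that direction and runs off to infinity.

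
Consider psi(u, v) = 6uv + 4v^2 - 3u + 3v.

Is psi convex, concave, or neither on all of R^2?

neither

psi is quadratic, so its Hessian is the constant matrix H = [[0, 6], [6, 8]].
det(H) = -36, tr(H) = 8.
det(H) < 0, so H is indefinite: neither convex nor concave.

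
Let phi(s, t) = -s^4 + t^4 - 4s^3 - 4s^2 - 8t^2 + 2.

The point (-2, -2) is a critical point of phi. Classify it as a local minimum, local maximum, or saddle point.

saddle point

The mixed partial ∂²phi/∂s∂t is 0, so the Hessian at any point is diag(phi_ss, phi_tt) = diag(-4(3s^2 + 6s + 2), 4(3t^2 - 4)).
At (-2, -2): H = diag(-8, 32).
The eigenvalues have opposite signs, so H is indefinite: a saddle point.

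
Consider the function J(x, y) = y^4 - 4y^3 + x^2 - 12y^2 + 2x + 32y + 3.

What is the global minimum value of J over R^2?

J(x,y) separates as P(x) + Q(y) + 3, so its minimum is min P + min Q + 3.
P'(x) = 2x + 2 vanishes at x ∈ {-1}; Q'(y) = 4(y - 4)(y - 1)(y + 2) vanishes at y ∈ {-2, 1, 4}.
Local minima of P (where P''>0): P(-1)=-1. Local minima of Q: Q(-2)=-64, Q(4)=-64.
So the global minimum of J is P(-1) + Q(-2) + 3 = -1 − 64 + 3 = -62, attained at (-1, -2).

-62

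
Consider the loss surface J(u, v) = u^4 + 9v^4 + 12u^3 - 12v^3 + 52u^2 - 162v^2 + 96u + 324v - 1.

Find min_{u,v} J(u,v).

J(u,v) separates as P(u) + Q(v) − 1, so its minimum is min P + min Q − 1.
P'(u) = 4(u + 2)(u + 3)(u + 4) vanishes at u ∈ {-4, -3, -2}; Q'(v) = 36(v - 3)(v - 1)(v + 3) vanishes at v ∈ {-3, 1, 3}.
Local minima of P (where P''>0): P(-4)=-64, P(-2)=-64. Local minima of Q: Q(-3)=-1377, Q(3)=-81.
So the global minimum of J is P(-4) + Q(-3) − 1 = -64 − 1377 − 1 = -1442, attained at (-4, -3).

-1442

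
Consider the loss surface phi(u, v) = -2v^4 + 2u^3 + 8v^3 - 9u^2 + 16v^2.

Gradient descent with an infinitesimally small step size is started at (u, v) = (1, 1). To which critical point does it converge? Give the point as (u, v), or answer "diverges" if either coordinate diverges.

(3, 0)

phi is separable, so gradient descent decouples: u follows -∂phi/∂u, v follows -∂phi/∂v.
∂phi/∂u = 6u(u - 3); at u=1 this is -12, so u increases.
∂phi/∂v = -8v(v - 4)(v + 1); at v=1 this is 48, so v decreases.
u converges to its nearest critical value 3 (a local min of the u-part); v converges to 0. The iterate converges to (3, 0).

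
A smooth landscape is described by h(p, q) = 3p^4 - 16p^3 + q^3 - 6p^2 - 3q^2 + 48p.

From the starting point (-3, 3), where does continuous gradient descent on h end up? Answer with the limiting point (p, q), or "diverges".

(-1, 2)

h is separable, so gradient descent decouples: p follows -∂h/∂p, q follows -∂h/∂q.
∂h/∂p = 12(p - 4)(p - 1)(p + 1); at p=-3 this is -672, so p increases.
∂h/∂q = 3q(q - 2); at q=3 this is 9, so q decreases.
p converges to its nearest critical value -1 (a local min of the p-part); q converges to 2. The iterate converges to (-1, 2).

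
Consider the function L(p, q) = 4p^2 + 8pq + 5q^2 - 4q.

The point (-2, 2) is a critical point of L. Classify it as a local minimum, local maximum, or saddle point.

local minimum

The Hessian of L is constant: H = [[8, 8], [8, 10]].
det(H) = 8·10 − 8² = 16.
det(H) > 0 and tr(H) = 18 > 0, so H is positive definite and the point is a local minimum.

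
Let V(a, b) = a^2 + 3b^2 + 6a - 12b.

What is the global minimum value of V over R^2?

-21

V(a,b) separates as P(a) + Q(b), so its minimum is min P + min Q.
P'(a) = 2a + 6 vanishes at a ∈ {-3}; Q'(b) = 6b - 12 vanishes at b ∈ {2}.
Local minima of P (where P''>0): P(-3)=-9. Local minima of Q: Q(2)=-12.
So the global minimum of V is P(-3) + Q(2) = -9 − 12 = -21, attained at (-3, 2).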